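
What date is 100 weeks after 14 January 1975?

Advancing 100 weeks = 700 days from January 14, 1975.
January has 31 days, so 31 − 14 = 17 days remain after January 14, 1975; 700 − 17 = 683 left.
February 1975 has 28 days (1975 is not a leap year): 683 − 28 = 655 left.
March 1975 has 31 days: 655 − 31 = 624 left.
April 1975 has 30 days: 624 − 30 = 594 left.
May 1975 has 31 days: 594 − 31 = 563 left.
June 1975 has 30 days: 563 − 30 = 533 left.
July 1975 has 31 days: 533 − 31 = 502 left.
August 1975 has 31 days: 502 − 31 = 471 left.
September 1975 has 30 days: 471 − 30 = 441 left.
October 1975 has 31 days: 441 − 31 = 410 left.
November 1975 has 30 days: 410 − 30 = 380 left.
December 1975 has 31 days: 380 − 31 = 349 left.
January 1976 has 31 days: 349 − 31 = 318 left.
February 1976 has 29 days (1976 is a leap year): 318 − 29 = 289 left.
March 1976 has 31 days: 289 − 31 = 258 left.
April 1976 has 30 days: 258 − 30 = 228 left.
May 1976 has 31 days: 228 − 31 = 197 left.
June 1976 has 30 days: 197 − 30 = 167 left.
July 1976 has 31 days: 167 − 31 = 136 left.
August 1976 has 31 days: 136 − 31 = 105 left.
September 1976 has 30 days: 105 − 30 = 75 left.
October 1976 has 31 days: 75 − 31 = 44 left.
November 1976 has 30 days: 44 − 30 = 14 left.
14 days into December 1976 → December 14, 1976.

December 14, 1976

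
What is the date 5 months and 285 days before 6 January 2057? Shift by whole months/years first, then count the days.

Counting back 5 months and 285 days from January 6, 2057: first the month/year part, then the days.
month 1 − 5 = -4, which is month 8 of year 2056 → August 2056.
Day 6 is valid in August, giving August 6, 2056.
Now subtract 285 days from August 6, 2056.
Going back 6 days from August 6, 2056 reaches the end of the previous month; 285 − 6 = 279 left.
July 2056 has 31 days: 279 − 31 = 248 left.
June 2056 has 30 days: 248 − 30 = 218 left.
May 2056 has 31 days: 218 − 31 = 187 left.
April 2056 has 30 days: 187 − 30 = 157 left.
March 2056 has 31 days: 157 − 31 = 126 left.
February 2056 has 29 days (2056 is a leap year): 126 − 29 = 97 left.
January 2056 has 31 days: 97 − 31 = 66 left.
December 2055 has 31 days: 66 − 31 = 35 left.
November 2055 has 30 days: 35 − 30 = 5 left.
October 2055 has 31 days; 31 − 5 = 26 → October 26, 2055.

October 26, 2055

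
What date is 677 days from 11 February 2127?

December 19, 2128

Counting forward 677 days from February 11, 2127.
February has 28 days, so 28 − 11 = 17 days remain after February 11, 2127; 677 − 17 = 660 left.
March 2127 has 31 days: 660 − 31 = 629 left.
April 2127 has 30 days: 629 − 30 = 599 left.
May 2127 has 31 days: 599 − 31 = 568 left.
June 2127 has 30 days: 568 − 30 = 538 left.
July 2127 has 31 days: 538 − 31 = 507 left.
August 2127 has 31 days: 507 − 31 = 476 left.
September 2127 has 30 days: 476 − 30 = 446 left.
October 2127 has 31 days: 446 − 31 = 415 left.
November 2127 has 30 days: 415 − 30 = 385 left.
December 2127 has 31 days: 385 − 31 = 354 left.
January 2128 has 31 days: 354 − 31 = 323 left.
February 2128 has 29 days (2128 is a leap year): 323 − 29 = 294 left.
March 2128 has 31 days: 294 − 31 = 263 left.
April 2128 has 30 days: 263 − 30 = 233 left.
May 2128 has 31 days: 233 − 31 = 202 left.
June 2128 has 30 days: 202 − 30 = 172 left.
July 2128 has 31 days: 172 − 31 = 141 left.
August 2128 has 31 days: 141 − 31 = 110 left.
September 2128 has 30 days: 110 − 30 = 80 left.
October 2128 has 31 days: 80 − 31 = 49 left.
November 2128 has 30 days: 49 − 30 = 19 left.
19 days into December 2128 → December 19, 2128.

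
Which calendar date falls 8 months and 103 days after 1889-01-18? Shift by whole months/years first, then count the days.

December 30, 1889

Advancing 8 months and 103 days from January 18, 1889: first the month/year part, then the days.
month 1 + 8 = 9 → September 1889.
Day 18 is valid in September, giving September 18, 1889.
Now add 103 days from September 18, 1889.
September has 30 days, so 30 − 18 = 12 days remain after September 18, 1889; 103 − 12 = 91 left.
October 1889 has 31 days: 91 − 31 = 60 left.
November 1889 has 30 days: 60 − 30 = 30 left.
30 days into December 1889 → December 30, 1889.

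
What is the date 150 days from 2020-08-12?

Counting forward 150 days from August 12, 2020.
August has 31 days, so 31 − 12 = 19 days remain after August 12, 2020; 150 − 19 = 131 left.
September 2020 has 30 days: 131 − 30 = 101 left.
October 2020 has 31 days: 101 − 31 = 70 left.
November 2020 has 30 days: 70 − 30 = 40 left.
December 2020 has 31 days: 40 − 31 = 9 left.
9 days into January 2021 → January 9, 2021.

January 9, 2021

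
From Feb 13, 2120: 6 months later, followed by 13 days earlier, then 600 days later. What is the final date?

March 23, 2122

Adding 6 months from February 13, 2120:
month 2 + 6 = 8 → August 2120.
Day 13 is valid in August, giving August 13, 2120.
Counting back 13 days from August 13, 2120:
Going back 13 days from August 13, 2120 reaches the end of the previous month; 13 − 13 = 0 left.
July 2120 has 31 days; 31 − 0 = 31 → July 31, 2120.
Adding 600 days from July 31, 2120:
July has 31 days, so 31 − 31 = 0 days remain after July 31, 2120; 600 − 0 = 600 left.
August 2120 has 31 days: 600 − 31 = 569 left.
September 2120 has 30 days: 569 − 30 = 539 left.
October 2120 has 31 days: 539 − 31 = 508 left.
November 2120 has 30 days: 508 − 30 = 478 left.
December 2120 has 31 days: 478 − 31 = 447 left.
January 2121 has 31 days: 447 − 31 = 416 left.
February 2121 has 28 days (2121 is not a leap year): 416 − 28 = 388 left.
March 2121 has 31 days: 388 − 31 = 357 left.
April 2121 has 30 days: 357 − 30 = 327 left.
May 2121 has 31 days: 327 − 31 = 296 left.
June 2121 has 30 days: 296 − 30 = 266 left.
July 2121 has 31 days: 266 − 31 = 235 left.
August 2121 has 31 days: 235 − 31 = 204 left.
September 2121 has 30 days: 204 − 30 = 174 left.
October 2121 has 31 days: 174 − 31 = 143 left.
November 2121 has 30 days: 143 − 30 = 113 left.
December 2121 has 31 days: 113 − 31 = 82 left.
January 2122 has 31 days: 82 − 31 = 51 left.
February 2122 has 28 days (2122 is not a leap year): 51 − 28 = 23 left.
23 days into March 2122 → March 23, 2122.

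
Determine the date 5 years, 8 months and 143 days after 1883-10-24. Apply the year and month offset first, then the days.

Adding 5 years, 8 months and 143 days from October 24, 1883: first the month/year part, then the days.
+5 years → 1888; month 10 + 8 = 18, which is month 6 of year 1889 → June 1889.
Day 24 is valid in June, giving June 24, 1889.
Now add 143 days from June 24, 1889.
June has 30 days, so 30 − 24 = 6 days remain after June 24, 1889; 143 − 6 = 137 left.
July 1889 has 31 days: 137 − 31 = 106 left.
August 1889 has 31 days: 106 − 31 = 75 left.
September 1889 has 30 days: 75 − 30 = 45 left.
October 1889 has 31 days: 45 − 31 = 14 left.
14 days into November 1889 → November 14, 1889.

November 14, 1889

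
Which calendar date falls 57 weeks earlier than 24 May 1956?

Going back 57 weeks = 399 days from May 24, 1956.
Going back 24 days from May 24, 1956 reaches the end of the previous month; 399 − 24 = 375 left.
April 1956 has 30 days: 375 − 30 = 345 left.
March 1956 has 31 days: 345 − 31 = 314 left.
February 1956 has 29 days (1956 is a leap year): 314 − 29 = 285 left.
January 1956 has 31 days: 285 − 31 = 254 left.
December 1955 has 31 days: 254 − 31 = 223 left.
November 1955 has 30 days: 223 − 30 = 193 left.
October 1955 has 31 days: 193 − 31 = 162 left.
September 1955 has 30 days: 162 − 30 = 132 left.
August 1955 has 31 days: 132 − 31 = 101 left.
July 1955 has 31 days: 101 − 31 = 70 left.
June 1955 has 30 days: 70 − 30 = 40 left.
May 1955 has 31 days: 40 − 31 = 9 left.
April 1955 has 30 days; 30 − 9 = 21 → April 21, 1955.

April 21, 1955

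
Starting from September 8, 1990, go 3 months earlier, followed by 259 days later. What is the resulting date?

Going back 3 months from September 8, 1990:
month 9 − 3 = 6 → June 1990.
Day 8 is valid in June, giving June 8, 1990.
Advancing 259 days from June 8, 1990:
June has 30 days, so 30 − 8 = 22 days remain after June 8, 1990; 259 − 22 = 237 left.
July 1990 has 31 days: 237 − 31 = 206 left.
August 1990 has 31 days: 206 − 31 = 175 left.
September 1990 has 30 days: 175 − 30 = 145 left.
October 1990 has 31 days: 145 − 31 = 114 left.
November 1990 has 30 days: 114 − 30 = 84 left.
December 1990 has 31 days: 84 − 31 = 53 left.
January 1991 has 31 days: 53 − 31 = 22 left.
22 days into February 1991 → February 22, 1991.

February 22, 1991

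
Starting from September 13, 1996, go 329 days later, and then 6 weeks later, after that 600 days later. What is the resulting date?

Counting forward 329 days from September 13, 1996:
September has 30 days, so 30 − 13 = 17 days remain after September 13, 1996; 329 − 17 = 312 left.
October 1996 has 31 days: 312 − 31 = 281 left.
November 1996 has 30 days: 281 − 30 = 251 left.
December 1996 has 31 days: 251 − 31 = 220 left.
January 1997 has 31 days: 220 − 31 = 189 left.
February 1997 has 28 days (1997 is not a leap year): 189 − 28 = 161 left.
March 1997 has 31 days: 161 − 31 = 130 left.
April 1997 has 30 days: 130 − 30 = 100 left.
May 1997 has 31 days: 100 − 31 = 69 left.
June 1997 has 30 days: 69 − 30 = 39 left.
July 1997 has 31 days: 39 − 31 = 8 left.
8 days into August 1997 → August 8, 1997.
Advancing 6 weeks (= 42 days) from August 8, 1997:
August has 31 days, so 31 − 8 = 23 days remain after August 8, 1997; 42 − 23 = 19 left.
19 days into September 1997 → September 19, 1997.
Adding 600 days from September 19, 1997:
September has 30 days, so 30 − 19 = 11 days remain after September 19, 1997; 600 − 11 = 589 left.
October 1997 has 31 days: 589 − 31 = 558 left.
November 1997 has 30 days: 558 − 30 = 528 left.
December 1997 has 31 days: 528 − 31 = 497 left.
January 1998 has 31 days: 497 − 31 = 466 left.
February 1998 has 28 days (1998 is not a leap year): 466 − 28 = 438 left.
March 1998 has 31 days: 438 − 31 = 407 left.
April 1998 has 30 days: 407 − 30 = 377 left.
May 1998 has 31 days: 377 − 31 = 346 left.
June 1998 has 30 days: 346 − 30 = 316 left.
July 1998 has 31 days: 316 − 31 = 285 left.
August 1998 has 31 days: 285 − 31 = 254 left.
September 1998 has 30 days: 254 − 30 = 224 left.
October 1998 has 31 days: 224 − 31 = 193 left.
November 1998 has 30 days: 193 − 30 = 163 left.
December 1998 has 31 days: 163 − 31 = 132 left.
January 1999 has 31 days: 132 − 31 = 101 left.
February 1999 has 28 days (1999 is not a leap year): 101 − 28 = 73 left.
March 1999 has 31 days: 73 − 31 = 42 left.
April 1999 has 30 days: 42 − 30 = 12 left.
12 days into May 1999 → May 12, 1999.

May 12, 1999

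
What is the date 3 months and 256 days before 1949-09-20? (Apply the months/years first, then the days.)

October 7, 1948

Counting back 3 months and 256 days from September 20, 1949: first the month/year part, then the days.
month 9 − 3 = 6 → June 1949.
Day 20 is valid in June, giving June 20, 1949.
Now subtract 256 days from June 20, 1949.
Going back 20 days from June 20, 1949 reaches the end of the previous month; 256 − 20 = 236 left.
May 1949 has 31 days: 236 − 31 = 205 left.
April 1949 has 30 days: 205 − 30 = 175 left.
March 1949 has 31 days: 175 − 31 = 144 left.
February 1949 has 28 days (1949 is not a leap year): 144 − 28 = 116 left.
January 1949 has 31 days: 116 − 31 = 85 left.
December 1948 has 31 days: 85 − 31 = 54 left.
November 1948 has 30 days: 54 − 30 = 24 left.
October 1948 has 31 days; 31 − 24 = 7 → October 7, 1948.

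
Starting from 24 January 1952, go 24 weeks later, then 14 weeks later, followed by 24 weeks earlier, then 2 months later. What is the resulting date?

Adding 24 weeks (= 168 days) from January 24, 1952:
January has 31 days, so 31 − 24 = 7 days remain after January 24, 1952; 168 − 7 = 161 left.
February 1952 has 29 days (1952 is a leap year): 161 − 29 = 132 left.
March 1952 has 31 days: 132 − 31 = 101 left.
April 1952 has 30 days: 101 − 30 = 71 left.
May 1952 has 31 days: 71 − 31 = 40 left.
June 1952 has 30 days: 40 − 30 = 10 left.
10 days into July 1952 → July 10, 1952.
Advancing 14 weeks (= 98 days) from July 10, 1952:
July has 31 days, so 31 − 10 = 21 days remain after July 10, 1952; 98 − 21 = 77 left.
August 1952 has 31 days: 77 − 31 = 46 left.
September 1952 has 30 days: 46 − 30 = 16 left.
16 days into October 1952 → October 16, 1952.
Subtracting 24 weeks (= 168 days) from October 16, 1952:
Going back 16 days from October 16, 1952 reaches the end of the previous month; 168 − 16 = 152 left.
September 1952 has 30 days: 152 − 30 = 122 left.
August 1952 has 31 days: 122 − 31 = 91 left.
July 1952 has 31 days: 91 − 31 = 60 left.
June 1952 has 30 days: 60 − 30 = 30 left.
May 1952 has 31 days; 31 − 30 = 1 → May 1, 1952.
Advancing 2 months from May 1, 1952:
month 5 + 2 = 7 → July 1952.
Day 1 is valid in July, giving July 1, 1952.

July 1, 1952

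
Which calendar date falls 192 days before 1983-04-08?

Counting back 192 days from April 8, 1983.
Going back 8 days from April 8, 1983 reaches the end of the previous month; 192 − 8 = 184 left.
March 1983 has 31 days: 184 − 31 = 153 left.
February 1983 has 28 days (1983 is not a leap year): 153 − 28 = 125 left.
January 1983 has 31 days: 125 − 31 = 94 left.
December 1982 has 31 days: 94 − 31 = 63 left.
November 1982 has 30 days: 63 − 30 = 33 left.
October 1982 has 31 days: 33 − 31 = 2 left.
September 1982 has 30 days; 30 − 2 = 28 → September 28, 1982.

September 28, 1982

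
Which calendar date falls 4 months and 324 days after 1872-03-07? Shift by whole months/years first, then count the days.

Advancing 4 months and 324 days from March 7, 1872: first the month/year part, then the days.
month 3 + 4 = 7 → July 1872.
Day 7 is valid in July, giving July 7, 1872.
Now add 324 days from July 7, 1872.
July has 31 days, so 31 − 7 = 24 days remain after July 7, 1872; 324 − 24 = 300 left.
August 1872 has 31 days: 300 − 31 = 269 left.
September 1872 has 30 days: 269 − 30 = 239 left.
October 1872 has 31 days: 239 − 31 = 208 left.
November 1872 has 30 days: 208 − 30 = 178 left.
December 1872 has 31 days: 178 − 31 = 147 left.
January 1873 has 31 days: 147 − 31 = 116 left.
February 1873 has 28 days (1873 is not a leap year): 116 − 28 = 88 left.
March 1873 has 31 days: 88 − 31 = 57 left.
April 1873 has 30 days: 57 − 30 = 27 left.
27 days into May 1873 → May 27, 1873.

May 27, 1873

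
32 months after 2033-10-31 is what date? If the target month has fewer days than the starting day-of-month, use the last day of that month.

Advancing 32 months from October 31, 2033.
month 10 + 32 = 42, which is month 6 of year 2036 → June 2036.
June 2036 has only 30 days and the start was day 31, so the date clamps to June 30, 2036.

June 30, 2036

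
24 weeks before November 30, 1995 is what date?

June 15, 1995

Subtracting 24 weeks = 168 days from November 30, 1995.
Going back 30 days from November 30, 1995 reaches the end of the previous month; 168 − 30 = 138 left.
October 1995 has 31 days: 138 − 31 = 107 left.
September 1995 has 30 days: 107 − 30 = 77 left.
August 1995 has 31 days: 77 − 31 = 46 left.
July 1995 has 31 days: 46 − 31 = 15 left.
June 1995 has 30 days; 30 − 15 = 15 → June 15, 1995.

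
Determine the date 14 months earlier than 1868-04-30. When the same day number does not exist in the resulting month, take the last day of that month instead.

Going back 14 months from April 30, 1868.
month 4 − 14 = -10, which is month 2 of year 1867 → February 1867.
February 1867 has only 28 days (1867 is not a leap year — relevant if February), and the start was day 30, so the date clamps to February 28, 1867.

February 28, 1867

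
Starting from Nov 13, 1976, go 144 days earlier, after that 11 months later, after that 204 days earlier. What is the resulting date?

October 30, 1976

Going back 144 days from November 13, 1976:
Going back 13 days from November 13, 1976 reaches the end of the previous month; 144 − 13 = 131 left.
October 1976 has 31 days: 131 − 31 = 100 left.
September 1976 has 30 days: 100 − 30 = 70 left.
August 1976 has 31 days: 70 − 31 = 39 left.
July 1976 has 31 days: 39 − 31 = 8 left.
June 1976 has 30 days; 30 − 8 = 22 → June 22, 1976.
Counting forward 11 months from June 22, 1976:
month 6 + 11 = 17, which is month 5 of year 1977 → May 1977.
Day 22 is valid in May, giving May 22, 1977.
Subtracting 204 days from May 22, 1977:
Going back 22 days from May 22, 1977 reaches the end of the previous month; 204 − 22 = 182 left.
April 1977 has 30 days: 182 − 30 = 152 left.
March 1977 has 31 days: 152 − 31 = 121 left.
February 1977 has 28 days (1977 is not a leap year): 121 − 28 = 93 left.
January 1977 has 31 days: 93 − 31 = 62 left.
December 1976 has 31 days: 62 − 31 = 31 left.
November 1976 has 30 days: 31 − 30 = 1 left.
October 1976 has 31 days; 31 − 1 = 30 → October 30, 1976.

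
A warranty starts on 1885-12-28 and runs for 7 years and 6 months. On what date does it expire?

June 28, 1893

Counting forward 7 years and 6 months from December 28, 1885.
+7 years → 1892; month 12 + 6 = 18, which is month 6 of year 1893 → June 1893.
Day 28 is valid in June, giving June 28, 1893.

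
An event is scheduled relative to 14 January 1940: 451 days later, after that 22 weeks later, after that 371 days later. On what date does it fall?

Adding 451 days from January 14, 1940:
January has 31 days, so 31 − 14 = 17 days remain after January 14, 1940; 451 − 17 = 434 left.
February 1940 has 29 days (1940 is a leap year): 434 − 29 = 405 left.
March 1940 has 31 days: 405 − 31 = 374 left.
April 1940 has 30 days: 374 − 30 = 344 left.
May 1940 has 31 days: 344 − 31 = 313 left.
June 1940 has 30 days: 313 − 30 = 283 left.
July 1940 has 31 days: 283 − 31 = 252 left.
August 1940 has 31 days: 252 − 31 = 221 left.
September 1940 has 30 days: 221 − 30 = 191 left.
October 1940 has 31 days: 191 − 31 = 160 left.
November 1940 has 30 days: 160 − 30 = 130 left.
December 1940 has 31 days: 130 − 31 = 99 left.
January 1941 has 31 days: 99 − 31 = 68 left.
February 1941 has 28 days (1941 is not a leap year): 68 − 28 = 40 left.
March 1941 has 31 days: 40 − 31 = 9 left.
9 days into April 1941 → April 9, 1941.
Counting forward 22 weeks (= 154 days) from April 9, 1941:
April has 30 days, so 30 − 9 = 21 days remain after April 9, 1941; 154 − 21 = 133 left.
May 1941 has 31 days: 133 − 31 = 102 left.
June 1941 has 30 days: 102 − 30 = 72 left.
July 1941 has 31 days: 72 − 31 = 41 left.
August 1941 has 31 days: 41 − 31 = 10 left.
10 days into September 1941 → September 10, 1941.
Advancing 371 days from September 10, 1941:
September has 30 days, so 30 − 10 = 20 days remain after September 10, 1941; 371 − 20 = 351 left.
October 1941 has 31 days: 351 − 31 = 320 left.
November 1941 has 30 days: 320 − 30 = 290 left.
December 1941 has 31 days: 290 − 31 = 259 left.
January 1942 has 31 days: 259 − 31 = 228 left.
February 1942 has 28 days (1942 is not a leap year): 228 − 28 = 200 left.
March 1942 has 31 days: 200 − 31 = 169 left.
April 1942 has 30 days: 169 − 30 = 139 left.
May 1942 has 31 days: 139 − 31 = 108 left.
June 1942 has 30 days: 108 − 30 = 78 left.
July 1942 has 31 days: 78 − 31 = 47 left.
August 1942 has 31 days: 47 − 31 = 16 left.
16 days into September 1942 → September 16, 1942.

September 16, 1942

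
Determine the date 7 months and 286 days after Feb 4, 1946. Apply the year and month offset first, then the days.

Adding 7 months and 286 days from February 4, 1946: first the month/year part, then the days.
month 2 + 7 = 9 → September 1946.
Day 4 is valid in September, giving September 4, 1946.
Now add 286 days from September 4, 1946.
September has 30 days, so 30 − 4 = 26 days remain after September 4, 1946; 286 − 26 = 260 left.
October 1946 has 31 days: 260 − 31 = 229 left.
November 1946 has 30 days: 229 − 30 = 199 left.
December 1946 has 31 days: 199 − 31 = 168 left.
January 1947 has 31 days: 168 − 31 = 137 left.
February 1947 has 28 days (1947 is not a leap year): 137 − 28 = 109 left.
March 1947 has 31 days: 109 − 31 = 78 left.
April 1947 has 30 days: 78 − 30 = 48 left.
May 1947 has 31 days: 48 − 31 = 17 left.
17 days into June 1947 → June 17, 1947.

June 17, 1947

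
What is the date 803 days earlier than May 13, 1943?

March 1, 1941

Going back 803 days from May 13, 1943.
Going back 13 days from May 13, 1943 reaches the end of the previous month; 803 − 13 = 790 left.
April 1943 has 30 days: 790 − 30 = 760 left.
March 1943 has 31 days: 760 − 31 = 729 left.
February 1943 has 28 days (1943 is not a leap year): 729 − 28 = 701 left.
January 1943 has 31 days: 701 − 31 = 670 left.
December 1942 has 31 days: 670 − 31 = 639 left.
November 1942 has 30 days: 639 − 30 = 609 left.
October 1942 has 31 days: 609 − 31 = 578 left.
September 1942 has 30 days: 578 − 30 = 548 left.
August 1942 has 31 days: 548 − 31 = 517 left.
July 1942 has 31 days: 517 − 31 = 486 left.
June 1942 has 30 days: 486 − 30 = 456 left.
May 1942 has 31 days: 456 − 31 = 425 left.
April 1942 has 30 days: 425 − 30 = 395 left.
March 1942 has 31 days: 395 − 31 = 364 left.
February 1942 has 28 days (1942 is not a leap year): 364 − 28 = 336 left.
January 1942 has 31 days: 336 − 31 = 305 left.
December 1941 has 31 days: 305 − 31 = 274 left.
November 1941 has 30 days: 274 − 30 = 244 left.
October 1941 has 31 days: 244 − 31 = 213 left.
September 1941 has 30 days: 213 − 30 = 183 left.
August 1941 has 31 days: 183 − 31 = 152 left.
July 1941 has 31 days: 152 − 31 = 121 left.
June 1941 has 30 days: 121 − 30 = 91 left.
May 1941 has 31 days: 91 − 31 = 60 left.
April 1941 has 30 days: 60 − 30 = 30 left.
March 1941 has 31 days; 31 − 30 = 1 → March 1, 1941.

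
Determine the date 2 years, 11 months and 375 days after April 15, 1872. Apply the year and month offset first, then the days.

March 24, 1876

Advancing 2 years, 11 months and 375 days from April 15, 1872: first the month/year part, then the days.
+2 years → 1874; month 4 + 11 = 15, which is month 3 of year 1875 → March 1875.
Day 15 is valid in March, giving March 15, 1875.
Now add 375 days from March 15, 1875.
March has 31 days, so 31 − 15 = 16 days remain after March 15, 1875; 375 − 16 = 359 left.
April 1875 has 30 days: 359 − 30 = 329 left.
May 1875 has 31 days: 329 − 31 = 298 left.
June 1875 has 30 days: 298 − 30 = 268 left.
July 1875 has 31 days: 268 − 31 = 237 left.
August 1875 has 31 days: 237 − 31 = 206 left.
September 1875 has 30 days: 206 − 30 = 176 left.
October 1875 has 31 days: 176 − 31 = 145 left.
November 1875 has 30 days: 145 − 30 = 115 left.
December 1875 has 31 days: 115 − 31 = 84 left.
January 1876 has 31 days: 84 − 31 = 53 left.
February 1876 has 29 days (1876 is a leap year): 53 − 29 = 24 left.
24 days into March 1876 → March 24, 1876.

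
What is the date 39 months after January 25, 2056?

April 25, 2059

Advancing 39 months from January 25, 2056.
month 1 + 39 = 40, which is month 4 of year 2059 → April 2059.
Day 25 is valid in April, giving April 25, 2059.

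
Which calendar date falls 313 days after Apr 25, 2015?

Adding 313 days from April 25, 2015.
April has 30 days, so 30 − 25 = 5 days remain after April 25, 2015; 313 − 5 = 308 left.
May 2015 has 31 days: 308 − 31 = 277 left.
June 2015 has 30 days: 277 − 30 = 247 left.
July 2015 has 31 days: 247 − 31 = 216 left.
August 2015 has 31 days: 216 − 31 = 185 left.
September 2015 has 30 days: 185 − 30 = 155 left.
October 2015 has 31 days: 155 − 31 = 124 left.
November 2015 has 30 days: 124 − 30 = 94 left.
December 2015 has 31 days: 94 − 31 = 63 left.
January 2016 has 31 days: 63 − 31 = 32 left.
February 2016 has 29 days (2016 is a leap year): 32 − 29 = 3 left.
3 days into March 2016 → March 3, 2016.

March 3, 2016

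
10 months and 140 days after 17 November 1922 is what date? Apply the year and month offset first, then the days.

February 4, 1924

Advancing 10 months and 140 days from November 17, 1922: first the month/year part, then the days.
month 11 + 10 = 21, which is month 9 of year 1923 → September 1923.
Day 17 is valid in September, giving September 17, 1923.
Now add 140 days from September 17, 1923.
September has 30 days, so 30 − 17 = 13 days remain after September 17, 1923; 140 − 13 = 127 left.
October 1923 has 31 days: 127 − 31 = 96 left.
November 1923 has 30 days: 96 − 30 = 66 left.
December 1923 has 31 days: 66 − 31 = 35 left.
January 1924 has 31 days: 35 − 31 = 4 left.
4 days into February 1924 → February 4, 1924.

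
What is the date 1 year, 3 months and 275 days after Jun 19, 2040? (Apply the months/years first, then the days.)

June 21, 2042

Advancing 1 year, 3 months and 275 days from June 19, 2040: first the month/year part, then the days.
+1 year → 2041; month 6 + 3 = 9 → September 2041.
Day 19 is valid in September, giving September 19, 2041.
Now add 275 days from September 19, 2041.
September has 30 days, so 30 − 19 = 11 days remain after September 19, 2041; 275 − 11 = 264 left.
October 2041 has 31 days: 264 − 31 = 233 left.
November 2041 has 30 days: 233 − 30 = 203 left.
December 2041 has 31 days: 203 − 31 = 172 left.
January 2042 has 31 days: 172 − 31 = 141 left.
February 2042 has 28 days (2042 is not a leap year): 141 − 28 = 113 left.
March 2042 has 31 days: 113 − 31 = 82 left.
April 2042 has 30 days: 82 − 30 = 52 left.
May 2042 has 31 days: 52 − 31 = 21 left.
21 days into June 2042 → June 21, 2042.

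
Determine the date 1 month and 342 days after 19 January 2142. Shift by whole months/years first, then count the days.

January 27, 2143

Adding 1 month and 342 days from January 19, 2142: first the month/year part, then the days.
month 1 + 1 = 2 → February 2142.
Day 19 is valid in February, giving February 19, 2142.
Now add 342 days from February 19, 2142.
February has 28 days, so 28 − 19 = 9 days remain after February 19, 2142; 342 − 9 = 333 left.
March 2142 has 31 days: 333 − 31 = 302 left.
April 2142 has 30 days: 302 − 30 = 272 left.
May 2142 has 31 days: 272 − 31 = 241 left.
June 2142 has 30 days: 241 − 30 = 211 left.
July 2142 has 31 days: 211 − 31 = 180 left.
August 2142 has 31 days: 180 − 31 = 149 left.
September 2142 has 30 days: 149 − 30 = 119 left.
October 2142 has 31 days: 119 − 31 = 88 left.
November 2142 has 30 days: 88 − 30 = 58 left.
December 2142 has 31 days: 58 − 31 = 27 left.
27 days into January 2143 → January 27, 2143.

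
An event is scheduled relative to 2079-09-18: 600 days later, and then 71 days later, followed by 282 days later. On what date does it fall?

Advancing 600 days from September 18, 2079:
September has 30 days, so 30 − 18 = 12 days remain after September 18, 2079; 600 − 12 = 588 left.
October 2079 has 31 days: 588 − 31 = 557 left.
November 2079 has 30 days: 557 − 30 = 527 left.
December 2079 has 31 days: 527 − 31 = 496 left.
January 2080 has 31 days: 496 − 31 = 465 left.
February 2080 has 29 days (2080 is a leap year): 465 − 29 = 436 left.
March 2080 has 31 days: 436 − 31 = 405 left.
April 2080 has 30 days: 405 − 30 = 375 left.
May 2080 has 31 days: 375 − 31 = 344 left.
June 2080 has 30 days: 344 − 30 = 314 left.
July 2080 has 31 days: 314 − 31 = 283 left.
August 2080 has 31 days: 283 − 31 = 252 left.
September 2080 has 30 days: 252 − 30 = 222 left.
October 2080 has 31 days: 222 − 31 = 191 left.
November 2080 has 30 days: 191 − 30 = 161 left.
December 2080 has 31 days: 161 − 31 = 130 left.
January 2081 has 31 days: 130 − 31 = 99 left.
February 2081 has 28 days (2081 is not a leap year): 99 − 28 = 71 left.
March 2081 has 31 days: 71 − 31 = 40 left.
April 2081 has 30 days: 40 − 30 = 10 left.
10 days into May 2081 → May 10, 2081.
Counting forward 71 days from May 10, 2081:
May has 31 days, so 31 − 10 = 21 days remain after May 10, 2081; 71 − 21 = 50 left.
June 2081 has 30 days: 50 − 30 = 20 left.
20 days into July 2081 → July 20, 2081.
Counting forward 282 days from July 20, 2081:
July has 31 days, so 31 − 20 = 11 days remain after July 20, 2081; 282 − 11 = 271 left.
August 2081 has 31 days: 271 − 31 = 240 left.
September 2081 has 30 days: 240 − 30 = 210 left.
October 2081 has 31 days: 210 − 31 = 179 left.
November 2081 has 30 days: 179 − 30 = 149 left.
December 2081 has 31 days: 149 − 31 = 118 left.
January 2082 has 31 days: 118 − 31 = 87 left.
February 2082 has 28 days (2082 is not a leap year): 87 − 28 = 59 left.
March 2082 has 31 days: 59 − 31 = 28 left.
28 days into April 2082 → April 28, 2082.

April 28, 2082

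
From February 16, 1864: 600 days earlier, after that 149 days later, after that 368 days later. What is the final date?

Counting back 600 days from February 16, 1864:
Going back 16 days from February 16, 1864 reaches the end of the previous month; 600 − 16 = 584 left.
January 1864 has 31 days: 584 − 31 = 553 left.
December 1863 has 31 days: 553 − 31 = 522 left.
November 1863 has 30 days: 522 − 30 = 492 left.
October 1863 has 31 days: 492 − 31 = 461 left.
September 1863 has 30 days: 461 − 30 = 431 left.
August 1863 has 31 days: 431 − 31 = 400 left.
July 1863 has 31 days: 400 − 31 = 369 left.
June 1863 has 30 days: 369 − 30 = 339 left.
May 1863 has 31 days: 339 − 31 = 308 left.
April 1863 has 30 days: 308 − 30 = 278 left.
March 1863 has 31 days: 278 − 31 = 247 left.
February 1863 has 28 days (1863 is not a leap year): 247 − 28 = 219 left.
January 1863 has 31 days: 219 − 31 = 188 left.
December 1862 has 31 days: 188 − 31 = 157 left.
November 1862 has 30 days: 157 − 30 = 127 left.
October 1862 has 31 days: 127 − 31 = 96 left.
September 1862 has 30 days: 96 − 30 = 66 left.
August 1862 has 31 days: 66 − 31 = 35 left.
July 1862 has 31 days: 35 − 31 = 4 left.
June 1862 has 30 days; 30 − 4 = 26 → June 26, 1862.
Adding 149 days from June 26, 1862:
June has 30 days, so 30 − 26 = 4 days remain after June 26, 1862; 149 − 4 = 145 left.
July 1862 has 31 days: 145 − 31 = 114 left.
August 1862 has 31 days: 114 − 31 = 83 left.
September 1862 has 30 days: 83 − 30 = 53 left.
October 1862 has 31 days: 53 − 31 = 22 left.
22 days into November 1862 → November 22, 1862.
Counting forward 368 days from November 22, 1862:
November has 30 days, so 30 − 22 = 8 days remain after November 22, 1862; 368 − 8 = 360 left.
December 1862 has 31 days: 360 − 31 = 329 left.
January 1863 has 31 days: 329 − 31 = 298 left.
February 1863 has 28 days (1863 is not a leap year): 298 − 28 = 270 left.
March 1863 has 31 days: 270 − 31 = 239 left.
April 1863 has 30 days: 239 − 30 = 209 left.
May 1863 has 31 days: 209 − 31 = 178 left.
June 1863 has 30 days: 178 − 30 = 148 left.
July 1863 has 31 days: 148 − 31 = 117 left.
August 1863 has 31 days: 117 − 31 = 86 left.
September 1863 has 30 days: 86 − 30 = 56 left.
October 1863 has 31 days: 56 − 31 = 25 left.
25 days into November 1863 → November 25, 1863.

November 25, 1863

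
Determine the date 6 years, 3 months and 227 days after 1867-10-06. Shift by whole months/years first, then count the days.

August 21, 1874

Advancing 6 years, 3 months and 227 days from October 6, 1867: first the month/year part, then the days.
+6 years → 1873; month 10 + 3 = 13, which is month 1 of year 1874 → January 1874.
Day 6 is valid in January, giving January 6, 1874.
Now add 227 days from January 6, 1874.
January has 31 days, so 31 − 6 = 25 days remain after January 6, 1874; 227 − 25 = 202 left.
February 1874 has 28 days (1874 is not a leap year): 202 − 28 = 174 left.
March 1874 has 31 days: 174 − 31 = 143 left.
April 1874 has 30 days: 143 − 30 = 113 left.
May 1874 has 31 days: 113 − 31 = 82 left.
June 1874 has 30 days: 82 − 30 = 52 left.
July 1874 has 31 days: 52 − 31 = 21 left.
21 days into August 1874 → August 21, 1874.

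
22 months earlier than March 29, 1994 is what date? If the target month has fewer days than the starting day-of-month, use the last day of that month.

Going back 22 months from March 29, 1994.
month 3 − 22 = -19, which is month 5 of year 1992 → May 1992.
Day 29 is valid in May, giving May 29, 1992.

May 29, 1992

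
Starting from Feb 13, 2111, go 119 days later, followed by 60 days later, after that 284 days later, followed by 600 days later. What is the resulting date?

January 11, 2114

Adding 119 days from February 13, 2111:
February has 28 days, so 28 − 13 = 15 days remain after February 13, 2111; 119 − 15 = 104 left.
March 2111 has 31 days: 104 − 31 = 73 left.
April 2111 has 30 days: 73 − 30 = 43 left.
May 2111 has 31 days: 43 − 31 = 12 left.
12 days into June 2111 → June 12, 2111.
Advancing 60 days from June 12, 2111:
June has 30 days, so 30 − 12 = 18 days remain after June 12, 2111; 60 − 18 = 42 left.
July 2111 has 31 days: 42 − 31 = 11 left.
11 days into August 2111 → August 11, 2111.
Advancing 284 days from August 11, 2111:
August has 31 days, so 31 − 11 = 20 days remain after August 11, 2111; 284 − 20 = 264 left.
September 2111 has 30 days: 264 − 30 = 234 left.
October 2111 has 31 days: 234 − 31 = 203 left.
November 2111 has 30 days: 203 − 30 = 173 left.
December 2111 has 31 days: 173 − 31 = 142 left.
January 2112 has 31 days: 142 − 31 = 111 left.
February 2112 has 29 days (2112 is a leap year): 111 − 29 = 82 left.
March 2112 has 31 days: 82 − 31 = 51 left.
April 2112 has 30 days: 51 − 30 = 21 left.
21 days into May 2112 → May 21, 2112.
Adding 600 days from May 21, 2112:
May has 31 days, so 31 − 21 = 10 days remain after May 21, 2112; 600 − 10 = 590 left.
June 2112 has 30 days: 590 − 30 = 560 left.
July 2112 has 31 days: 560 − 31 = 529 left.
August 2112 has 31 days: 529 − 31 = 498 left.
September 2112 has 30 days: 498 − 30 = 468 left.
October 2112 has 31 days: 468 − 31 = 437 left.
November 2112 has 30 days: 437 − 30 = 407 left.
December 2112 has 31 days: 407 − 31 = 376 left.
January 2113 has 31 days: 376 − 31 = 345 left.
February 2113 has 28 days (2113 is not a leap year): 345 − 28 = 317 left.
March 2113 has 31 days: 317 − 31 = 286 left.
April 2113 has 30 days: 286 − 30 = 256 left.
May 2113 has 31 days: 256 − 31 = 225 left.
June 2113 has 30 days: 225 − 30 = 195 left.
July 2113 has 31 days: 195 − 31 = 164 left.
August 2113 has 31 days: 164 − 31 = 133 left.
September 2113 has 30 days: 133 − 30 = 103 left.
October 2113 has 31 days: 103 − 31 = 72 left.
November 2113 has 30 days: 72 − 30 = 42 left.
December 2113 has 31 days: 42 − 31 = 11 left.
11 days into January 2114 → January 11, 2114.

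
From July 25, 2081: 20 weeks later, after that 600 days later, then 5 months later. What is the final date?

Counting forward 20 weeks (= 140 days) from July 25, 2081:
July has 31 days, so 31 − 25 = 6 days remain after July 25, 2081; 140 − 6 = 134 left.
August 2081 has 31 days: 134 − 31 = 103 left.
September 2081 has 30 days: 103 − 30 = 73 left.
October 2081 has 31 days: 73 − 31 = 42 left.
November 2081 has 30 days: 42 − 30 = 12 left.
12 days into December 2081 → December 12, 2081.
Advancing 600 days from December 12, 2081:
December has 31 days, so 31 − 12 = 19 days remain after December 12, 2081; 600 − 19 = 581 left.
January 2082 has 31 days: 581 − 31 = 550 left.
February 2082 has 28 days (2082 is not a leap year): 550 − 28 = 522 left.
March 2082 has 31 days: 522 − 31 = 491 left.
April 2082 has 30 days: 491 − 30 = 461 left.
May 2082 has 31 days: 461 − 31 = 430 left.
June 2082 has 30 days: 430 − 30 = 400 left.
July 2082 has 31 days: 400 − 31 = 369 left.
August 2082 has 31 days: 369 − 31 = 338 left.
September 2082 has 30 days: 338 − 30 = 308 left.
October 2082 has 31 days: 308 − 31 = 277 left.
November 2082 has 30 days: 277 − 30 = 247 left.
December 2082 has 31 days: 247 − 31 = 216 left.
January 2083 has 31 days: 216 − 31 = 185 left.
February 2083 has 28 days (2083 is not a leap year): 185 − 28 = 157 left.
March 2083 has 31 days: 157 − 31 = 126 left.
April 2083 has 30 days: 126 − 30 = 96 left.
May 2083 has 31 days: 96 − 31 = 65 left.
June 2083 has 30 days: 65 − 30 = 35 left.
July 2083 has 31 days: 35 − 31 = 4 left.
4 days into August 2083 → August 4, 2083.
Counting forward 5 months from August 4, 2083:
month 8 + 5 = 13, which is month 1 of year 2084 → January 2084.
Day 4 is valid in January, giving January 4, 2084.

January 4, 2084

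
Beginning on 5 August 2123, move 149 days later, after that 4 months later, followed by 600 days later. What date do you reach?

December 22, 2125

Adding 149 days from August 5, 2123:
August has 31 days, so 31 − 5 = 26 days remain after August 5, 2123; 149 − 26 = 123 left.
September 2123 has 30 days: 123 − 30 = 93 left.
October 2123 has 31 days: 93 − 31 = 62 left.
November 2123 has 30 days: 62 − 30 = 32 left.
December 2123 has 31 days: 32 − 31 = 1 left.
1 day into January 2124 → January 1, 2124.
Adding 4 months from January 1, 2124:
month 1 + 4 = 5 → May 2124.
Day 1 is valid in May, giving May 1, 2124.
Counting forward 600 days from May 1, 2124:
May has 31 days, so 31 − 1 = 30 days remain after May 1, 2124; 600 − 30 = 570 left.
June 2124 has 30 days: 570 − 30 = 540 left.
July 2124 has 31 days: 540 − 31 = 509 left.
August 2124 has 31 days: 509 − 31 = 478 left.
September 2124 has 30 days: 478 − 30 = 448 left.
October 2124 has 31 days: 448 − 31 = 417 left.
November 2124 has 30 days: 417 − 30 = 387 left.
December 2124 has 31 days: 387 − 31 = 356 left.
January 2125 has 31 days: 356 − 31 = 325 left.
February 2125 has 28 days (2125 is not a leap year): 325 − 28 = 297 left.
March 2125 has 31 days: 297 − 31 = 266 left.
April 2125 has 30 days: 266 − 30 = 236 left.
May 2125 has 31 days: 236 − 31 = 205 left.
June 2125 has 30 days: 205 − 30 = 175 left.
July 2125 has 31 days: 175 − 31 = 144 left.
August 2125 has 31 days: 144 − 31 = 113 left.
September 2125 has 30 days: 113 − 30 = 83 left.
October 2125 has 31 days: 83 − 31 = 52 left.
November 2125 has 30 days: 52 − 30 = 22 left.
22 days into December 2125 → December 22, 2125.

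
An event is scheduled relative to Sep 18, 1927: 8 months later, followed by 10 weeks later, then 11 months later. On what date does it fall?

June 27, 1929

Adding 8 months from September 18, 1927:
month 9 + 8 = 17, which is month 5 of year 1928 → May 1928.
Day 18 is valid in May, giving May 18, 1928.
Counting forward 10 weeks (= 70 days) from May 18, 1928:
May has 31 days, so 31 − 18 = 13 days remain after May 18, 1928; 70 − 13 = 57 left.
June 1928 has 30 days: 57 − 30 = 27 left.
27 days into July 1928 → July 27, 1928.
Advancing 11 months from July 27, 1928:
month 7 + 11 = 18, which is month 6 of year 1929 → June 1929.
Day 27 is valid in June, giving June 27, 1929.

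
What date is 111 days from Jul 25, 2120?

Counting forward 111 days from July 25, 2120.
July has 31 days, so 31 − 25 = 6 days remain after July 25, 2120; 111 − 6 = 105 left.
August 2120 has 31 days: 105 − 31 = 74 left.
September 2120 has 30 days: 74 − 30 = 44 left.
October 2120 has 31 days: 44 − 31 = 13 left.
13 days into November 2120 → November 13, 2120.

November 13, 2120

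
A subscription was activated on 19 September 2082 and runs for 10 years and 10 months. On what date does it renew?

Advancing 10 years and 10 months from September 19, 2082.
+10 years → 2092; month 9 + 10 = 19, which is month 7 of year 2093 → July 2093.
Day 19 is valid in July, giving July 19, 2093.

July 19, 2093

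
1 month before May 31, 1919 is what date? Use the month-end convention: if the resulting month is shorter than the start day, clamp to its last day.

April 30, 1919

Counting back 1 month from May 31, 1919.
month 5 − 1 = 4 → April 1919.
April 1919 has only 30 days and the start was day 31, so the date clamps to April 30, 1919.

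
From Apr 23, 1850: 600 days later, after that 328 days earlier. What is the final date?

Counting forward 600 days from April 23, 1850:
April has 30 days, so 30 − 23 = 7 days remain after April 23, 1850; 600 − 7 = 593 left.
May 1850 has 31 days: 593 − 31 = 562 left.
June 1850 has 30 days: 562 − 30 = 532 left.
July 1850 has 31 days: 532 − 31 = 501 left.
August 1850 has 31 days: 501 − 31 = 470 left.
September 1850 has 30 days: 470 − 30 = 440 left.
October 1850 has 31 days: 440 − 31 = 409 left.
November 1850 has 30 days: 409 − 30 = 379 left.
December 1850 has 31 days: 379 − 31 = 348 left.
January 1851 has 31 days: 348 − 31 = 317 left.
February 1851 has 28 days (1851 is not a leap year): 317 − 28 = 289 left.
March 1851 has 31 days: 289 − 31 = 258 left.
April 1851 has 30 days: 258 − 30 = 228 left.
May 1851 has 31 days: 228 − 31 = 197 left.
June 1851 has 30 days: 197 − 30 = 167 left.
July 1851 has 31 days: 167 − 31 = 136 left.
August 1851 has 31 days: 136 − 31 = 105 left.
September 1851 has 30 days: 105 − 30 = 75 left.
October 1851 has 31 days: 75 − 31 = 44 left.
November 1851 has 30 days: 44 − 30 = 14 left.
14 days into December 1851 → December 14, 1851.
Counting back 328 days from December 14, 1851:
Going back 14 days from December 14, 1851 reaches the end of the previous month; 328 − 14 = 314 left.
November 1851 has 30 days: 314 − 30 = 284 left.
October 1851 has 31 days: 284 − 31 = 253 left.
September 1851 has 30 days: 253 − 30 = 223 left.
August 1851 has 31 days: 223 − 31 = 192 left.
July 1851 has 31 days: 192 − 31 = 161 left.
June 1851 has 30 days: 161 − 30 = 131 left.
May 1851 has 31 days: 131 − 31 = 100 left.
April 1851 has 30 days: 100 − 30 = 70 left.
March 1851 has 31 days: 70 − 31 = 39 left.
February 1851 has 28 days (1851 is not a leap year): 39 − 28 = 11 left.
January 1851 has 31 days; 31 − 11 = 20 → January 20, 1851.

January 20, 1851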